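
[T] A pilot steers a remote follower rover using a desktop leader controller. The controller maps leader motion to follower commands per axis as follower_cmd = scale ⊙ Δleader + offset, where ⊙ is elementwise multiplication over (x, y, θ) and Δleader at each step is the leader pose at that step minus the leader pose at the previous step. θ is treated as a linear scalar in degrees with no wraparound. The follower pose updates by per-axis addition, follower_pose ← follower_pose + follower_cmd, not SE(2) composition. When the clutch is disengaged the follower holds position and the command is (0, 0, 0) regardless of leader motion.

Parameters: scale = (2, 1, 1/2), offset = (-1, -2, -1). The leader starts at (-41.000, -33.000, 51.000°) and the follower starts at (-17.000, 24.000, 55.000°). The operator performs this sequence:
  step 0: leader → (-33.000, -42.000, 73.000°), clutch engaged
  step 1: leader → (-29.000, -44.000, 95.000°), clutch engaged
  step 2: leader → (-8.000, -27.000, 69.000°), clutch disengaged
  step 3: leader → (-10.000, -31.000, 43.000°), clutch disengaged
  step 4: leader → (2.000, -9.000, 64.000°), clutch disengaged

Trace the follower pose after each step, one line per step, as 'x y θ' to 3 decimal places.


-2.000 13.000 65.000
5.000 9.000 75.000
5.000 9.000 75.000
5.000 9.000 75.000
5.000 9.000 75.000

step 0: Δleader=(8.000, -9.000, 22.000°), engaged; cmd=(15.000, -11.000, 10.000°) → follower=(-2.000, 13.000, 65.000°)
step 1: Δleader=(4.000, -2.000, 22.000°), engaged; cmd=(7.000, -4.000, 10.000°) → follower=(5.000, 9.000, 75.000°)
step 2: Δleader=(21.000, 17.000, -26.000°), disengaged; cmd=(0,0,0) → follower holds at (5.000, 9.000, 75.000°)
step 3: Δleader=(-2.000, -4.000, -26.000°), disengaged; cmd=(0,0,0) → follower holds at (5.000, 9.000, 75.000°)
step 4: Δleader=(12.000, 22.000, 21.000°), disengaged; cmd=(0,0,0) → follower holds at (5.000, 9.000, 75.000°)


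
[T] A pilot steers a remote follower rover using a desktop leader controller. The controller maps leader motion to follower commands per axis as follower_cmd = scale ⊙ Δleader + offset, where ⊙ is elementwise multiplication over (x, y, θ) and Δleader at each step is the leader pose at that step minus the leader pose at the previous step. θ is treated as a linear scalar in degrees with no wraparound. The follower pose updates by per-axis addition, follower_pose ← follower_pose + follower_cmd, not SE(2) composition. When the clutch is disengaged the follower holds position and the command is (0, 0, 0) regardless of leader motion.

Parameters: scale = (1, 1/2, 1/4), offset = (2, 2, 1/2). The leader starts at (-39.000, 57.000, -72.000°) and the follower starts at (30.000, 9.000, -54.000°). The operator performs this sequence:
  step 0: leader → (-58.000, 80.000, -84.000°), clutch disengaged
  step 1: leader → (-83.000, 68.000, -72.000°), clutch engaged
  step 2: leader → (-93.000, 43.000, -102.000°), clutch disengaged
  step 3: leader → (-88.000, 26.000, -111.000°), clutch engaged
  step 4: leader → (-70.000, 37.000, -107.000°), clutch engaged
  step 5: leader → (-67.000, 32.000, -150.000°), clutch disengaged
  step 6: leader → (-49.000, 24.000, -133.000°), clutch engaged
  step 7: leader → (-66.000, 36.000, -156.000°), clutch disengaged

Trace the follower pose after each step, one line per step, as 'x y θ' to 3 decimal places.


30.000 9.000 -54.000
7.000 5.000 -50.500
7.000 5.000 -50.500
14.000 -1.500 -52.250
34.000 6.000 -50.750
34.000 6.000 -50.750
54.000 4.000 -46.000
54.000 4.000 -46.000

step 0: Δleader=(-19.000, 23.000, -12.000°), disengaged; cmd=(0,0,0) → follower holds at (30.000, 9.000, -54.000°)
step 1: Δleader=(-25.000, -12.000, 12.000°), engaged; cmd=(-23.000, -4.000, 3.500°) → follower=(7.000, 5.000, -50.500°)
step 2: Δleader=(-10.000, -25.000, -30.000°), disengaged; cmd=(0,0,0) → follower holds at (7.000, 5.000, -50.500°)
step 3: Δleader=(5.000, -17.000, -9.000°), engaged; cmd=(7.000, -6.500, -1.750°) → follower=(14.000, -1.500, -52.250°)
step 4: Δleader=(18.000, 11.000, 4.000°), engaged; cmd=(20.000, 7.500, 1.500°) → follower=(34.000, 6.000, -50.750°)
step 5: Δleader=(3.000, -5.000, -43.000°), disengaged; cmd=(0,0,0) → follower holds at (34.000, 6.000, -50.750°)
step 6: Δleader=(18.000, -8.000, 17.000°), engaged; cmd=(20.000, -2.000, 4.750°) → follower=(54.000, 4.000, -46.000°)
step 7: Δleader=(-17.000, 12.000, -23.000°), disengaged; cmd=(0,0,0) → follower holds at (54.000, 4.000, -46.000°)


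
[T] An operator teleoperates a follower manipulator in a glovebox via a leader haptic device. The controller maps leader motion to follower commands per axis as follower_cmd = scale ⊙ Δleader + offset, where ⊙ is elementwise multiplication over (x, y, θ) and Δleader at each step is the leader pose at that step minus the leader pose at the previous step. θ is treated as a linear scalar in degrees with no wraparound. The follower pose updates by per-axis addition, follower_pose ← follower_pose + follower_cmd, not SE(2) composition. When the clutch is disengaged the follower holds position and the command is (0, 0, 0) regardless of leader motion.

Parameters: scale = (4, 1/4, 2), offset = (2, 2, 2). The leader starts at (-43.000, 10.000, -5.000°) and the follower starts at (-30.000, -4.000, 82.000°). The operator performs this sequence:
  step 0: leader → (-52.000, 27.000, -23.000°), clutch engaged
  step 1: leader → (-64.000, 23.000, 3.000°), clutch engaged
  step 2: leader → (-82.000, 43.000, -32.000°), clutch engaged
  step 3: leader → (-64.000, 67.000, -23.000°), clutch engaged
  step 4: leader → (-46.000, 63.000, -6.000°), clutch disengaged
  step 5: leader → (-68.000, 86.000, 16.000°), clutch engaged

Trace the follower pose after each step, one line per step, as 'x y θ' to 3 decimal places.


-64.000 2.250 48.000
-110.000 3.250 102.000
-180.000 10.250 34.000
-106.000 18.250 54.000
-106.000 18.250 54.000
-192.000 26.000 100.000

step 0: Δleader=(-9.000, 17.000, -18.000°), engaged; cmd=(-34.000, 6.250, -34.000°) → follower=(-64.000, 2.250, 48.000°)
step 1: Δleader=(-12.000, -4.000, 26.000°), engaged; cmd=(-46.000, 1.000, 54.000°) → follower=(-110.000, 3.250, 102.000°)
step 2: Δleader=(-18.000, 20.000, -35.000°), engaged; cmd=(-70.000, 7.000, -68.000°) → follower=(-180.000, 10.250, 34.000°)
step 3: Δleader=(18.000, 24.000, 9.000°), engaged; cmd=(74.000, 8.000, 20.000°) → follower=(-106.000, 18.250, 54.000°)
step 4: Δleader=(18.000, -4.000, 17.000°), disengaged; cmd=(0,0,0) → follower holds at (-106.000, 18.250, 54.000°)
step 5: Δleader=(-22.000, 23.000, 22.000°), engaged; cmd=(-86.000, 7.750, 46.000°) → follower=(-192.000, 26.000, 100.000°)


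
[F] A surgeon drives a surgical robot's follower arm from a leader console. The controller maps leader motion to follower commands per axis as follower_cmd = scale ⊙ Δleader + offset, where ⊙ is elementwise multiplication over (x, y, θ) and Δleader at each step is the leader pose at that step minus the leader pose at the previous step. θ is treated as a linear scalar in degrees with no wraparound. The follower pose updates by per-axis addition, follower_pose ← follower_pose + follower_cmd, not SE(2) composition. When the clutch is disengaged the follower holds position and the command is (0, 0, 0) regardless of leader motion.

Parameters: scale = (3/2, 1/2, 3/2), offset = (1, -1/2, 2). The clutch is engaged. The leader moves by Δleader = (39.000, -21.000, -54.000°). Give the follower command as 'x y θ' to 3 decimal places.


59.500 -11.000 -79.000

axis x: 3/2·39.000 + 1 = 59.500
axis y: 1/2·-21.000 + -1/2 = -11.000
axis θ: 3/2·-54.000 + 2 = -79.000


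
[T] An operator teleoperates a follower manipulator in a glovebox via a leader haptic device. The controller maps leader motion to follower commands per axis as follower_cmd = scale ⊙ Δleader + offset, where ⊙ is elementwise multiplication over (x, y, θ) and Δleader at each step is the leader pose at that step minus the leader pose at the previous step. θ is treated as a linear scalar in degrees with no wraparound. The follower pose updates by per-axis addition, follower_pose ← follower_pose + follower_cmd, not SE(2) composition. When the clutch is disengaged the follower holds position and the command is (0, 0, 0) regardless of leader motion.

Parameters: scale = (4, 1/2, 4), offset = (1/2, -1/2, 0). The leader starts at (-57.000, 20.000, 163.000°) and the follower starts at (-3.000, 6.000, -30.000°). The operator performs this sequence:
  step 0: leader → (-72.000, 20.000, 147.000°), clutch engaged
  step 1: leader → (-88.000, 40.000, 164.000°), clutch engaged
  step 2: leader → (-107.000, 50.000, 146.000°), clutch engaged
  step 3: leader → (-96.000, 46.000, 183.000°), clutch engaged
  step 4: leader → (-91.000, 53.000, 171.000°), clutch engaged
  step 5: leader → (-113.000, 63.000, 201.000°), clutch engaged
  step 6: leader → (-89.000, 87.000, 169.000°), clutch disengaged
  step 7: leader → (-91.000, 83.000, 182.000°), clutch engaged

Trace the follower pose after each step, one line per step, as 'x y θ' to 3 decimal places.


step 0: Δleader=(-15.000, 0.000, -16.000°), engaged; cmd=(-59.500, -0.500, -64.000°) → follower=(-62.500, 5.500, -94.000°)
step 1: Δleader=(-16.000, 20.000, 17.000°), engaged; cmd=(-63.500, 9.500, 68.000°) → follower=(-126.000, 15.000, -26.000°)
step 2: Δleader=(-19.000, 10.000, -18.000°), engaged; cmd=(-75.500, 4.500, -72.000°) → follower=(-201.500, 19.500, -98.000°)
step 3: Δleader=(11.000, -4.000, 37.000°), engaged; cmd=(44.500, -2.500, 148.000°) → follower=(-157.000, 17.000, 50.000°)
step 4: Δleader=(5.000, 7.000, -12.000°), engaged; cmd=(20.500, 3.000, -48.000°) → follower=(-136.500, 20.000, 2.000°)
step 5: Δleader=(-22.000, 10.000, 30.000°), engaged; cmd=(-87.500, 4.500, 120.000°) → follower=(-224.000, 24.500, 122.000°)
step 6: Δleader=(24.000, 24.000, -32.000°), disengaged; cmd=(0,0,0) → follower holds at (-224.000, 24.500, 122.000°)
step 7: Δleader=(-2.000, -4.000, 13.000°), engaged; cmd=(-7.500, -2.500, 52.000°) → follower=(-231.500, 22.000, 174.000°)

-62.500 5.500 -94.000
-126.000 15.000 -26.000
-201.500 19.500 -98.000
-157.000 17.000 50.000
-136.500 20.000 2.000
-224.000 24.500 122.000
-224.000 24.500 122.000
-231.500 22.000 174.000


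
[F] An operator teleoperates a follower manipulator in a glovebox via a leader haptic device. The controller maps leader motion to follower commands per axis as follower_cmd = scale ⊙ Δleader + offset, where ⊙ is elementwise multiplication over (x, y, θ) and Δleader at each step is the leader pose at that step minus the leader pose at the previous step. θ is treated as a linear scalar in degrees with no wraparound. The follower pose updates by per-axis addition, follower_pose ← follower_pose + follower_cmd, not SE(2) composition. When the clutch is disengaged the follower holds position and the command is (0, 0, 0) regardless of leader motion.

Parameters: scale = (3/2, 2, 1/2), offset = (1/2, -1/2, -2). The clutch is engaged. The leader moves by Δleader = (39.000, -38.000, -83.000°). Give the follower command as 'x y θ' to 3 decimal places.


59.000 -76.500 -43.500

axis x: 3/2·39.000 + 1/2 = 59.000
axis y: 2·-38.000 + -1/2 = -76.500
axis θ: 1/2·-83.000 + -2 = -43.500


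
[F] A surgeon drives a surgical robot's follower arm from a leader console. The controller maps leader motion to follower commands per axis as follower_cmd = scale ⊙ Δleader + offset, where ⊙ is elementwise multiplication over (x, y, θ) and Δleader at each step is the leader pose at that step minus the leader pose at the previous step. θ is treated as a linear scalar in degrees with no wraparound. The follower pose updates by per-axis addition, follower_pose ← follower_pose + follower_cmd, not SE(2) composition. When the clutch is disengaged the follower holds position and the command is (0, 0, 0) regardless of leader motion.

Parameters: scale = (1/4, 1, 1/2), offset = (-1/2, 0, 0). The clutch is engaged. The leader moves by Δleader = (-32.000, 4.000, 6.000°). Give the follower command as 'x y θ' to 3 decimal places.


axis x: 1/4·-32.000 + -1/2 = -8.500
axis y: 1·4.000 + 0 = 4.000
axis θ: 1/2·6.000 + 0 = 3.000

-8.500 4.000 3.000


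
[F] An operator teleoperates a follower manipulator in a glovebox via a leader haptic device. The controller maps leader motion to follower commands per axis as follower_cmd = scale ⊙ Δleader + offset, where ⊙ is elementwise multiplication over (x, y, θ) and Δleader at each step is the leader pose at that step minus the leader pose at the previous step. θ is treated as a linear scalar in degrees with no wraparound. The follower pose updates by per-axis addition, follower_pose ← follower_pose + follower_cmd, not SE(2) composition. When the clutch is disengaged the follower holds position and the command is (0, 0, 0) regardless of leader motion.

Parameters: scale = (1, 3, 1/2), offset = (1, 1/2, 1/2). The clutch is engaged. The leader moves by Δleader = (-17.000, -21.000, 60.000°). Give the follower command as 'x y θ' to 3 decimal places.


-16.000 -62.500 30.500

axis x: 1·-17.000 + 1 = -16.000
axis y: 3·-21.000 + 1/2 = -62.500
axis θ: 1/2·60.000 + 1/2 = 30.500


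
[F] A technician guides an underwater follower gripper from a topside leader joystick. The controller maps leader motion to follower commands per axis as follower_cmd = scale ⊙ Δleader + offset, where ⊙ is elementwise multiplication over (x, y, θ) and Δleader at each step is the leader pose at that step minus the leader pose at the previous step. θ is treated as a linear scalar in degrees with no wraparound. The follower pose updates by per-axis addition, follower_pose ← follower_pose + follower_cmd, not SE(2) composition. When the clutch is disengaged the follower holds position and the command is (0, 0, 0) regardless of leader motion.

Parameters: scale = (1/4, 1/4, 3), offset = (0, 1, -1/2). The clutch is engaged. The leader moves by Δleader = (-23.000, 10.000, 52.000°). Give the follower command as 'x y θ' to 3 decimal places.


-5.750 3.500 155.500

axis x: 1/4·-23.000 + 0 = -5.750
axis y: 1/4·10.000 + 1 = 3.500
axis θ: 3·52.000 + -1/2 = 155.500


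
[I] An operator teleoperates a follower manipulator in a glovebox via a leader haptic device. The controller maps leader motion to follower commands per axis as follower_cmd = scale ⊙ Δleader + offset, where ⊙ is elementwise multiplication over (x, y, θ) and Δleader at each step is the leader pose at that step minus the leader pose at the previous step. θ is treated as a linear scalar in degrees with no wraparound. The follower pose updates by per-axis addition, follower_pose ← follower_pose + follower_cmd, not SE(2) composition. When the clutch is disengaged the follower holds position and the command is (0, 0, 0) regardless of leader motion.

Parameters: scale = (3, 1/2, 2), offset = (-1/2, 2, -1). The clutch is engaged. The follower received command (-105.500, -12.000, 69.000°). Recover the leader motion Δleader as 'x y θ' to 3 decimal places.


axis x: (-105.500 − -1/2) / (3) = -35.000
axis y: (-12.000 − 2) / (1/2) = -28.000
axis θ: (69.000 − -1) / (2) = 35.000

-35.000 -28.000 35.000


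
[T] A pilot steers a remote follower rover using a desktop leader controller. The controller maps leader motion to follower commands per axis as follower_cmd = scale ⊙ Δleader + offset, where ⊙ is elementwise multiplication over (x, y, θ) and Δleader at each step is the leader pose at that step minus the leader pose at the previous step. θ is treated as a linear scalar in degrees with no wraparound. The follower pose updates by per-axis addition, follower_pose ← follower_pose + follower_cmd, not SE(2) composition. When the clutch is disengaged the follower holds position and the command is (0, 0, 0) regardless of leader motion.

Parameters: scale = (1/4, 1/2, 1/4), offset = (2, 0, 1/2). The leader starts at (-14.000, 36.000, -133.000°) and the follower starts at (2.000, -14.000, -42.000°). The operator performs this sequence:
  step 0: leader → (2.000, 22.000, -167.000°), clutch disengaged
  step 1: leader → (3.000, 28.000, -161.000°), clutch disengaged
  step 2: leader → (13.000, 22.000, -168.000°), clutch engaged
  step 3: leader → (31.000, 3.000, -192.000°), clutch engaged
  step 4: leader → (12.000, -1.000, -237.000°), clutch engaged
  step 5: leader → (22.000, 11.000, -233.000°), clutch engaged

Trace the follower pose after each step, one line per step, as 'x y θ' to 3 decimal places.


2.000 -14.000 -42.000
2.000 -14.000 -42.000
6.500 -17.000 -43.250
13.000 -26.500 -48.750
10.250 -28.500 -59.500
14.750 -22.500 -58.000

step 0: Δleader=(16.000, -14.000, -34.000°), disengaged; cmd=(0,0,0) → follower holds at (2.000, -14.000, -42.000°)
step 1: Δleader=(1.000, 6.000, 6.000°), disengaged; cmd=(0,0,0) → follower holds at (2.000, -14.000, -42.000°)
step 2: Δleader=(10.000, -6.000, -7.000°), engaged; cmd=(4.500, -3.000, -1.250°) → follower=(6.500, -17.000, -43.250°)
step 3: Δleader=(18.000, -19.000, -24.000°), engaged; cmd=(6.500, -9.500, -5.500°) → follower=(13.000, -26.500, -48.750°)
step 4: Δleader=(-19.000, -4.000, -45.000°), engaged; cmd=(-2.750, -2.000, -10.750°) → follower=(10.250, -28.500, -59.500°)
step 5: Δleader=(10.000, 12.000, 4.000°), engaged; cmd=(4.500, 6.000, 1.500°) → follower=(14.750, -22.500, -58.000°)


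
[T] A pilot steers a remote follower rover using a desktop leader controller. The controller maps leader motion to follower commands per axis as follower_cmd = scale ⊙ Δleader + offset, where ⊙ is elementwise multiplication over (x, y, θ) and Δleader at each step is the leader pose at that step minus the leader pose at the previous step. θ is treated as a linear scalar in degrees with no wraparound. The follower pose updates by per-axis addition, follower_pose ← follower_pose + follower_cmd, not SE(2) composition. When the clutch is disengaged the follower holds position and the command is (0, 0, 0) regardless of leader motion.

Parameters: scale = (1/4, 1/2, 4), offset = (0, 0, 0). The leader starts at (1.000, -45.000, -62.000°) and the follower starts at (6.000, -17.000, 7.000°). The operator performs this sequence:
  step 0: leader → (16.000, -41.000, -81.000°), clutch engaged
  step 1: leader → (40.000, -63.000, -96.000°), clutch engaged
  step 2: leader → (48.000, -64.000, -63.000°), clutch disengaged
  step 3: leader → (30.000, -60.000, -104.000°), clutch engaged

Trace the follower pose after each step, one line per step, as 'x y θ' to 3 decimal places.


step 0: Δleader=(15.000, 4.000, -19.000°), engaged; cmd=(3.750, 2.000, -76.000°) → follower=(9.750, -15.000, -69.000°)
step 1: Δleader=(24.000, -22.000, -15.000°), engaged; cmd=(6.000, -11.000, -60.000°) → follower=(15.750, -26.000, -129.000°)
step 2: Δleader=(8.000, -1.000, 33.000°), disengaged; cmd=(0,0,0) → follower holds at (15.750, -26.000, -129.000°)
step 3: Δleader=(-18.000, 4.000, -41.000°), engaged; cmd=(-4.500, 2.000, -164.000°) → follower=(11.250, -24.000, -293.000°)

9.750 -15.000 -69.000
15.750 -26.000 -129.000
15.750 -26.000 -129.000
11.250 -24.000 -293.000


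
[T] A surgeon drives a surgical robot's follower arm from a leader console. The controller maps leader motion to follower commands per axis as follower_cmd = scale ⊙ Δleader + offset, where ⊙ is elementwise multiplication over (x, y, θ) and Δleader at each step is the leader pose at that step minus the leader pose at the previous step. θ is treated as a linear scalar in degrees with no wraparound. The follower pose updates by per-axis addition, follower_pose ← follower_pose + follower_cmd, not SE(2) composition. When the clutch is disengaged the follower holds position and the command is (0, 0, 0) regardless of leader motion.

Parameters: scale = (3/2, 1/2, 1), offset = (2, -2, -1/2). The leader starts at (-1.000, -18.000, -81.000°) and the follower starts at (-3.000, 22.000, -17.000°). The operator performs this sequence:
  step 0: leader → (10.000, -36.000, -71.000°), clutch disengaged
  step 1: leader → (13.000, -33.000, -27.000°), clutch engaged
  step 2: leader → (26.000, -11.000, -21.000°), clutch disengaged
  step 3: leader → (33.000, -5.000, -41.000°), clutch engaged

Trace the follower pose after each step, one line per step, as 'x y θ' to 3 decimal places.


step 0: Δleader=(11.000, -18.000, 10.000°), disengaged; cmd=(0,0,0) → follower holds at (-3.000, 22.000, -17.000°)
step 1: Δleader=(3.000, 3.000, 44.000°), engaged; cmd=(6.500, -0.500, 43.500°) → follower=(3.500, 21.500, 26.500°)
step 2: Δleader=(13.000, 22.000, 6.000°), disengaged; cmd=(0,0,0) → follower holds at (3.500, 21.500, 26.500°)
step 3: Δleader=(7.000, 6.000, -20.000°), engaged; cmd=(12.500, 1.000, -20.500°) → follower=(16.000, 22.500, 6.000°)

-3.000 22.000 -17.000
3.500 21.500 26.500
3.500 21.500 26.500
16.000 22.500 6.000


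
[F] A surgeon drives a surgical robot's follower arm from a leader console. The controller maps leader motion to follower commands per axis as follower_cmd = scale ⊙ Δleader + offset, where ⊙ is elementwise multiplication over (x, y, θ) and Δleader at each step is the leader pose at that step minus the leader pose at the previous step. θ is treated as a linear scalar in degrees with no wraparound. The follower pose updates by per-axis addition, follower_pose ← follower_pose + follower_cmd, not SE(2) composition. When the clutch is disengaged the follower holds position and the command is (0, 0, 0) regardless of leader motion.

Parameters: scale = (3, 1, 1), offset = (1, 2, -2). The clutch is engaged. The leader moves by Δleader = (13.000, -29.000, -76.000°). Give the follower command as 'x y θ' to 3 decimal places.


axis x: 3·13.000 + 1 = 40.000
axis y: 1·-29.000 + 2 = -27.000
axis θ: 1·-76.000 + -2 = -78.000

40.000 -27.000 -78.000


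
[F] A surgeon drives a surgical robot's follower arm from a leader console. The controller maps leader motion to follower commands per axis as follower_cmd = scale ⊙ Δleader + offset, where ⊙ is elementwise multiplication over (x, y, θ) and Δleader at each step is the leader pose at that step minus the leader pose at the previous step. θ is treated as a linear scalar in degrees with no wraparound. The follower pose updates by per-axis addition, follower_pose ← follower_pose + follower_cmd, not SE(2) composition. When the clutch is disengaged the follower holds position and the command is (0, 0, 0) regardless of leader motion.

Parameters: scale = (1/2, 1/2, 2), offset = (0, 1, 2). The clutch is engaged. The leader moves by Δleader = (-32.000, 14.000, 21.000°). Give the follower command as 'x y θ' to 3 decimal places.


axis x: 1/2·-32.000 + 0 = -16.000
axis y: 1/2·14.000 + 1 = 8.000
axis θ: 2·21.000 + 2 = 44.000

-16.000 8.000 44.000


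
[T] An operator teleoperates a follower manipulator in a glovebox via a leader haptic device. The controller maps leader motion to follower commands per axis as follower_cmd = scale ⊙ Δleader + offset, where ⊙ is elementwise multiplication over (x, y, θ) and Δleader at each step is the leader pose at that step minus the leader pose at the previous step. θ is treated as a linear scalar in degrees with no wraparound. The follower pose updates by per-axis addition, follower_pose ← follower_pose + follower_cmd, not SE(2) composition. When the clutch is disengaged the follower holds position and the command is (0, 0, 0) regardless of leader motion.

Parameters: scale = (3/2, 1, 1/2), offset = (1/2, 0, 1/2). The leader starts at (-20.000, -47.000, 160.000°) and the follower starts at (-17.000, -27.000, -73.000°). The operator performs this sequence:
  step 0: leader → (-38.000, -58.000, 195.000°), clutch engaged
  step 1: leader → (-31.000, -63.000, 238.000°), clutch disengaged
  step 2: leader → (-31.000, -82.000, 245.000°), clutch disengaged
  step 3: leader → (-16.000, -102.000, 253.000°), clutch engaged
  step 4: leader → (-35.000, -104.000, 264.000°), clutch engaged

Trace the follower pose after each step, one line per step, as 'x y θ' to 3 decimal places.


-43.500 -38.000 -55.000
-43.500 -38.000 -55.000
-43.500 -38.000 -55.000
-20.500 -58.000 -50.500
-48.500 -60.000 -44.500

step 0: Δleader=(-18.000, -11.000, 35.000°), engaged; cmd=(-26.500, -11.000, 18.000°) → follower=(-43.500, -38.000, -55.000°)
step 1: Δleader=(7.000, -5.000, 43.000°), disengaged; cmd=(0,0,0) → follower holds at (-43.500, -38.000, -55.000°)
step 2: Δleader=(0.000, -19.000, 7.000°), disengaged; cmd=(0,0,0) → follower holds at (-43.500, -38.000, -55.000°)
step 3: Δleader=(15.000, -20.000, 8.000°), engaged; cmd=(23.000, -20.000, 4.500°) → follower=(-20.500, -58.000, -50.500°)
step 4: Δleader=(-19.000, -2.000, 11.000°), engaged; cmd=(-28.000, -2.000, 6.000°) → follower=(-48.500, -60.000, -44.500°)


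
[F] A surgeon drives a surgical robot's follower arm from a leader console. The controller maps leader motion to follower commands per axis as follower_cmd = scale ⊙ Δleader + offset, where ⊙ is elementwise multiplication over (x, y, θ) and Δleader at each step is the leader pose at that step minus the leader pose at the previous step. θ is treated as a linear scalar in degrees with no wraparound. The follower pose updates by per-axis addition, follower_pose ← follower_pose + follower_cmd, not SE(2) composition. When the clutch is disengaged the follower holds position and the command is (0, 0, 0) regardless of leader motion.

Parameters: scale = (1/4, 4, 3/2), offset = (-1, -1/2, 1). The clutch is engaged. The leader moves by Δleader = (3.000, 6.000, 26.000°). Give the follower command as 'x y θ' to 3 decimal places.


-0.250 23.500 40.000

axis x: 1/4·3.000 + -1 = -0.250
axis y: 4·6.000 + -1/2 = 23.500
axis θ: 3/2·26.000 + 1 = 40.000


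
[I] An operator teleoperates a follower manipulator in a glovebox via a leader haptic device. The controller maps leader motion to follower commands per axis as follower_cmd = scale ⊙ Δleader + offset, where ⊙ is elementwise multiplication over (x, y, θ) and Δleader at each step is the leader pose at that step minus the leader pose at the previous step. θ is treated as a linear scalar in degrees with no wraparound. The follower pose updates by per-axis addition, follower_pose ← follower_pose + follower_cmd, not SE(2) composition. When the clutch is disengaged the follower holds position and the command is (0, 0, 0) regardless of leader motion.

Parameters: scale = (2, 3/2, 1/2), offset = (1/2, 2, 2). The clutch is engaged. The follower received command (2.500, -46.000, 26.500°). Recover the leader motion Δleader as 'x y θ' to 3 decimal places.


1.000 -32.000 49.000

axis x: (2.500 − 1/2) / (2) = 1.000
axis y: (-46.000 − 2) / (3/2) = -32.000
axis θ: (26.500 − 2) / (1/2) = 49.000


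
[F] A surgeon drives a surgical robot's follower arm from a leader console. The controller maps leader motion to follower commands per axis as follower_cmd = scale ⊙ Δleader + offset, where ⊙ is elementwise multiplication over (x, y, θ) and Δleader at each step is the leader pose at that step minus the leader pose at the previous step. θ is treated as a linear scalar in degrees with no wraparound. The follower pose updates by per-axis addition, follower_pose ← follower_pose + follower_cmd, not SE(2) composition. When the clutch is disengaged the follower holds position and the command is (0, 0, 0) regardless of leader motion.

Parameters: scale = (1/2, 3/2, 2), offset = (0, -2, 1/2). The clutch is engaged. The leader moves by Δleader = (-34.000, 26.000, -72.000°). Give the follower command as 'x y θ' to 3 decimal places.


axis x: 1/2·-34.000 + 0 = -17.000
axis y: 3/2·26.000 + -2 = 37.000
axis θ: 2·-72.000 + 1/2 = -143.500

-17.000 37.000 -143.500


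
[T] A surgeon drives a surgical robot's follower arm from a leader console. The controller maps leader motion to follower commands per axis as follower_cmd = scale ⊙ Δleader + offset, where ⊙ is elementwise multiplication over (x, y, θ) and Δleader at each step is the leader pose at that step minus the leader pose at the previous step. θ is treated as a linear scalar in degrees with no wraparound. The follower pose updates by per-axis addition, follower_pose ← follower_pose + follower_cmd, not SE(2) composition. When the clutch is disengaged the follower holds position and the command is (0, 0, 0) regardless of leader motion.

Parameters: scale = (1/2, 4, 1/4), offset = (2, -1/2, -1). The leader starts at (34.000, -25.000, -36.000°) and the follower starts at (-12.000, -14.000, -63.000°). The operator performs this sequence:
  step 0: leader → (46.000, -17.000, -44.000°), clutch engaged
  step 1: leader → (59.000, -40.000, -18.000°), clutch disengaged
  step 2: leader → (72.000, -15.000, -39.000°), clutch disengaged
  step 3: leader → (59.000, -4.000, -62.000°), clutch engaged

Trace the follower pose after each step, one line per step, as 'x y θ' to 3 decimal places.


step 0: Δleader=(12.000, 8.000, -8.000°), engaged; cmd=(8.000, 31.500, -3.000°) → follower=(-4.000, 17.500, -66.000°)
step 1: Δleader=(13.000, -23.000, 26.000°), disengaged; cmd=(0,0,0) → follower holds at (-4.000, 17.500, -66.000°)
step 2: Δleader=(13.000, 25.000, -21.000°), disengaged; cmd=(0,0,0) → follower holds at (-4.000, 17.500, -66.000°)
step 3: Δleader=(-13.000, 11.000, -23.000°), engaged; cmd=(-4.500, 43.500, -6.750°) → follower=(-8.500, 61.000, -72.750°)

-4.000 17.500 -66.000
-4.000 17.500 -66.000
-4.000 17.500 -66.000
-8.500 61.000 -72.750


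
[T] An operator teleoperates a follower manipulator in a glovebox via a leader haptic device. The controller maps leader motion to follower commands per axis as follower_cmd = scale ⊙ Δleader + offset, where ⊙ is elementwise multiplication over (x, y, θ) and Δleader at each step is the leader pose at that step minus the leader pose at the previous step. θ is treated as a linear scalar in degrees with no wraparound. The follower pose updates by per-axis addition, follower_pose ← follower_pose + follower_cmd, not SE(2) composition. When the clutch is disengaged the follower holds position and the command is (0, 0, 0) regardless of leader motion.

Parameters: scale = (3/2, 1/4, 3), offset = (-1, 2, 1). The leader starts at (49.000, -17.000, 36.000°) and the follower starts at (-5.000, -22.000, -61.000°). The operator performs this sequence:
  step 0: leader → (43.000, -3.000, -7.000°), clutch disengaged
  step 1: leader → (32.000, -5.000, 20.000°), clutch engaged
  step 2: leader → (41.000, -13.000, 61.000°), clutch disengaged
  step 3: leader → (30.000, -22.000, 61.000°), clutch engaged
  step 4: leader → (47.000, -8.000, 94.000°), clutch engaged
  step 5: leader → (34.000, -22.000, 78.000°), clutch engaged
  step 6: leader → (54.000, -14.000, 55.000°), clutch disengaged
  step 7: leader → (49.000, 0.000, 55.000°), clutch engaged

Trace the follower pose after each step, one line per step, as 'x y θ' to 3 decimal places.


step 0: Δleader=(-6.000, 14.000, -43.000°), disengaged; cmd=(0,0,0) → follower holds at (-5.000, -22.000, -61.000°)
step 1: Δleader=(-11.000, -2.000, 27.000°), engaged; cmd=(-17.500, 1.500, 82.000°) → follower=(-22.500, -20.500, 21.000°)
step 2: Δleader=(9.000, -8.000, 41.000°), disengaged; cmd=(0,0,0) → follower holds at (-22.500, -20.500, 21.000°)
step 3: Δleader=(-11.000, -9.000, 0.000°), engaged; cmd=(-17.500, -0.250, 1.000°) → follower=(-40.000, -20.750, 22.000°)
step 4: Δleader=(17.000, 14.000, 33.000°), engaged; cmd=(24.500, 5.500, 100.000°) → follower=(-15.500, -15.250, 122.000°)
step 5: Δleader=(-13.000, -14.000, -16.000°), engaged; cmd=(-20.500, -1.500, -47.000°) → follower=(-36.000, -16.750, 75.000°)
step 6: Δleader=(20.000, 8.000, -23.000°), disengaged; cmd=(0,0,0) → follower holds at (-36.000, -16.750, 75.000°)
step 7: Δleader=(-5.000, 14.000, 0.000°), engaged; cmd=(-8.500, 5.500, 1.000°) → follower=(-44.500, -11.250, 76.000°)

-5.000 -22.000 -61.000
-22.500 -20.500 21.000
-22.500 -20.500 21.000
-40.000 -20.750 22.000
-15.500 -15.250 122.000
-36.000 -16.750 75.000
-36.000 -16.750 75.000
-44.500 -11.250 76.000


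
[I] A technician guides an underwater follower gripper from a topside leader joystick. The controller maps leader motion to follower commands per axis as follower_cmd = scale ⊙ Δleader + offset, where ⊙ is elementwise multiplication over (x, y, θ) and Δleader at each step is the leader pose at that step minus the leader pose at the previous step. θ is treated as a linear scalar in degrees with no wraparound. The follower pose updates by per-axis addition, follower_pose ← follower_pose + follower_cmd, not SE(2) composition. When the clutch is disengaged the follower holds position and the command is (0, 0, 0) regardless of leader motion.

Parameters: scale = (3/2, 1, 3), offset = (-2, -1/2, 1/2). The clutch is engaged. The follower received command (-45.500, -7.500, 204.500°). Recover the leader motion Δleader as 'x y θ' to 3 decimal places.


-29.000 -7.000 68.000

axis x: (-45.500 − -2) / (3/2) = -29.000
axis y: (-7.500 − -1/2) / (1) = -7.000
axis θ: (204.500 − 1/2) / (3) = 68.000


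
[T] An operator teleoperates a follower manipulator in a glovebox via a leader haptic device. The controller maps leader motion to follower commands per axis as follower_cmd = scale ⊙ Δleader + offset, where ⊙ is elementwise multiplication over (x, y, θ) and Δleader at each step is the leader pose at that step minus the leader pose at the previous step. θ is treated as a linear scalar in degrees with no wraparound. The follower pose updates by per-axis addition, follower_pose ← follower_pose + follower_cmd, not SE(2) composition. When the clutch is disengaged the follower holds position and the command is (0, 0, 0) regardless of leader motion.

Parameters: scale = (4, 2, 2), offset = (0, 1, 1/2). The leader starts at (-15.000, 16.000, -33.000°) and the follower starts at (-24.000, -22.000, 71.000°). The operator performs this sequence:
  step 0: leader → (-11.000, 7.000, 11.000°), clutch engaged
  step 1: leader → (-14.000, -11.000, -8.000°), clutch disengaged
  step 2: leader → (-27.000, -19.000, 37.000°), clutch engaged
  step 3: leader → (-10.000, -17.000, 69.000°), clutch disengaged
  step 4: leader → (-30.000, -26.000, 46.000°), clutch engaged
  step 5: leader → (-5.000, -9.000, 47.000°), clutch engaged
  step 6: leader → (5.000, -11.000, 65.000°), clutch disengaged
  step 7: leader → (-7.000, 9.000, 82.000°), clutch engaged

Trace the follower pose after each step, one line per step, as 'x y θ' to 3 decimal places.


-8.000 -39.000 159.500
-8.000 -39.000 159.500
-60.000 -54.000 250.000
-60.000 -54.000 250.000
-140.000 -71.000 204.500
-40.000 -36.000 207.000
-40.000 -36.000 207.000
-88.000 5.000 241.500

step 0: Δleader=(4.000, -9.000, 44.000°), engaged; cmd=(16.000, -17.000, 88.500°) → follower=(-8.000, -39.000, 159.500°)
step 1: Δleader=(-3.000, -18.000, -19.000°), disengaged; cmd=(0,0,0) → follower holds at (-8.000, -39.000, 159.500°)
step 2: Δleader=(-13.000, -8.000, 45.000°), engaged; cmd=(-52.000, -15.000, 90.500°) → follower=(-60.000, -54.000, 250.000°)
step 3: Δleader=(17.000, 2.000, 32.000°), disengaged; cmd=(0,0,0) → follower holds at (-60.000, -54.000, 250.000°)
step 4: Δleader=(-20.000, -9.000, -23.000°), engaged; cmd=(-80.000, -17.000, -45.500°) → follower=(-140.000, -71.000, 204.500°)
step 5: Δleader=(25.000, 17.000, 1.000°), engaged; cmd=(100.000, 35.000, 2.500°) → follower=(-40.000, -36.000, 207.000°)
step 6: Δleader=(10.000, -2.000, 18.000°), disengaged; cmd=(0,0,0) → follower holds at (-40.000, -36.000, 207.000°)
step 7: Δleader=(-12.000, 20.000, 17.000°), engaged; cmd=(-48.000, 41.000, 34.500°) → follower=(-88.000, 5.000, 241.500°)


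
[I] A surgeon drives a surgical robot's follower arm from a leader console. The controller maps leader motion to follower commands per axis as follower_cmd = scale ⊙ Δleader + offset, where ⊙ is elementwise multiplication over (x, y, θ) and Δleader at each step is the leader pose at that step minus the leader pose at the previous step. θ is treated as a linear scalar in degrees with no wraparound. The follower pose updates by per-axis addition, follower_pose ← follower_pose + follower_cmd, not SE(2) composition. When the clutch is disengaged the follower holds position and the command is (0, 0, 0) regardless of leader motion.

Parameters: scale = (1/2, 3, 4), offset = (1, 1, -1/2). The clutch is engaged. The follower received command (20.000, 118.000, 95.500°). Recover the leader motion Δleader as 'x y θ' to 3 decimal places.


axis x: (20.000 − 1) / (1/2) = 38.000
axis y: (118.000 − 1) / (3) = 39.000
axis θ: (95.500 − -1/2) / (4) = 24.000

38.000 39.000 24.000


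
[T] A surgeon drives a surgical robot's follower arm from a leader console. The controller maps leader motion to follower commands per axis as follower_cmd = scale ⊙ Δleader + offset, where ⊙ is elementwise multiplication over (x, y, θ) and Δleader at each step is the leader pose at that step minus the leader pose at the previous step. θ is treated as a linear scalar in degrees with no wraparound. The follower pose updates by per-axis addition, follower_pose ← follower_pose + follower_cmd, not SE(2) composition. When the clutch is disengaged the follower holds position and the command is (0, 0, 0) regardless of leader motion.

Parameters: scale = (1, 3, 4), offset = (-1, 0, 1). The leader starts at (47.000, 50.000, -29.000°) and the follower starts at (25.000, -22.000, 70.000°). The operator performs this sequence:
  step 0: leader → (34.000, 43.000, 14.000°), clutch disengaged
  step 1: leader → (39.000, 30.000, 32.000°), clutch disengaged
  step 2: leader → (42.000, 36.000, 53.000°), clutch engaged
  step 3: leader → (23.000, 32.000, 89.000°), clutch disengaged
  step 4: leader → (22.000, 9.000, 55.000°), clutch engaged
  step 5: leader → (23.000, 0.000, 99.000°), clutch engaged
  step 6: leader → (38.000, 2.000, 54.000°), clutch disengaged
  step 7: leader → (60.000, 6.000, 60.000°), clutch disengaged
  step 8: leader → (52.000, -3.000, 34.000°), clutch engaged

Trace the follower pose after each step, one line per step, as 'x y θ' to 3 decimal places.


step 0: Δleader=(-13.000, -7.000, 43.000°), disengaged; cmd=(0,0,0) → follower holds at (25.000, -22.000, 70.000°)
step 1: Δleader=(5.000, -13.000, 18.000°), disengaged; cmd=(0,0,0) → follower holds at (25.000, -22.000, 70.000°)
step 2: Δleader=(3.000, 6.000, 21.000°), engaged; cmd=(2.000, 18.000, 85.000°) → follower=(27.000, -4.000, 155.000°)
step 3: Δleader=(-19.000, -4.000, 36.000°), disengaged; cmd=(0,0,0) → follower holds at (27.000, -4.000, 155.000°)
step 4: Δleader=(-1.000, -23.000, -34.000°), engaged; cmd=(-2.000, -69.000, -135.000°) → follower=(25.000, -73.000, 20.000°)
step 5: Δleader=(1.000, -9.000, 44.000°), engaged; cmd=(0.000, -27.000, 177.000°) → follower=(25.000, -100.000, 197.000°)
step 6: Δleader=(15.000, 2.000, -45.000°), disengaged; cmd=(0,0,0) → follower holds at (25.000, -100.000, 197.000°)
step 7: Δleader=(22.000, 4.000, 6.000°), disengaged; cmd=(0,0,0) → follower holds at (25.000, -100.000, 197.000°)
step 8: Δleader=(-8.000, -9.000, -26.000°), engaged; cmd=(-9.000, -27.000, -103.000°) → follower=(16.000, -127.000, 94.000°)

25.000 -22.000 70.000
25.000 -22.000 70.000
27.000 -4.000 155.000
27.000 -4.000 155.000
25.000 -73.000 20.000
25.000 -100.000 197.000
25.000 -100.000 197.000
25.000 -100.000 197.000
16.000 -127.000 94.000


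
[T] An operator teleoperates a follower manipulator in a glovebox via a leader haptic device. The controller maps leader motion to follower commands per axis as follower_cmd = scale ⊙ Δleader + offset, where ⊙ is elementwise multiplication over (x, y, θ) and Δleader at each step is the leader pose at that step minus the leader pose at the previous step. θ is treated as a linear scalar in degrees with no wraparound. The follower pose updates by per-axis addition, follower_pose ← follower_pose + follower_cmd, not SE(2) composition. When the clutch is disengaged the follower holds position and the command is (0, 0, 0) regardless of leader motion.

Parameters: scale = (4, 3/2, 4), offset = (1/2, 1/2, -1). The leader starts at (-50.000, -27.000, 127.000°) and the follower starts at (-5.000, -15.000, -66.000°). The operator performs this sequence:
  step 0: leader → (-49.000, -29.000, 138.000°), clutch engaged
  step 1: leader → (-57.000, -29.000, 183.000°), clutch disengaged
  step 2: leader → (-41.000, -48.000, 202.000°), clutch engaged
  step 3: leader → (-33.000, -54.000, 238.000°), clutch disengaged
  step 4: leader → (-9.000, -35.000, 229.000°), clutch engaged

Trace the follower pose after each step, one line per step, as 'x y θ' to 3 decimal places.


-0.500 -17.500 -23.000
-0.500 -17.500 -23.000
64.000 -45.500 52.000
64.000 -45.500 52.000
160.500 -16.500 15.000

step 0: Δleader=(1.000, -2.000, 11.000°), engaged; cmd=(4.500, -2.500, 43.000°) → follower=(-0.500, -17.500, -23.000°)
step 1: Δleader=(-8.000, 0.000, 45.000°), disengaged; cmd=(0,0,0) → follower holds at (-0.500, -17.500, -23.000°)
step 2: Δleader=(16.000, -19.000, 19.000°), engaged; cmd=(64.500, -28.000, 75.000°) → follower=(64.000, -45.500, 52.000°)
step 3: Δleader=(8.000, -6.000, 36.000°), disengaged; cmd=(0,0,0) → follower holds at (64.000, -45.500, 52.000°)
step 4: Δleader=(24.000, 19.000, -9.000°), engaged; cmd=(96.500, 29.000, -37.000°) → follower=(160.500, -16.500, 15.000°)
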